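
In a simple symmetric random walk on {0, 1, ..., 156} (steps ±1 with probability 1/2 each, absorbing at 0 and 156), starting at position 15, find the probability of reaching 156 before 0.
P(hit 156 before 0) = 15/156 = 5/52

Let u_k = P(hit 156 before 0 | start at k). Then u_0 = 0, u_156 = 1, and u_k = u_{k-1}/2 + u_{k+1}/2 for 1 ≤ k ≤ 155. This harmonic recurrence is solved by u_k = k/156, giving u_15 = 15/156 = 5/52.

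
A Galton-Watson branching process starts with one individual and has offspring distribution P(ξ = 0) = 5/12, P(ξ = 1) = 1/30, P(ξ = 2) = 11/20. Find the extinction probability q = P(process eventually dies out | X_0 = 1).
q = 25/33

The pgf is f(s) = 5/12 + 1/30·s + 11/20·s². The extinction probability q is the smallest fixed point of f in [0, 1]. Setting s = f(s):
  11/20·s² + (1/30 − 1)·s + 5/12 = 0
  11/20·s² − (5/12 + 11/20)·s + 5/12 = 0
which factors as (s − 1)·(11/20·s − 5/12) = 0, giving roots s = 1 and s = (5/12)/(11/20) = 25/33.
Mean offspring μ = 1/30 + 2·11/20 = 17/15 > 1 (supercritical), so q < 1. The extinction probability is the smaller root: q = (5/12)/(11/20) = 25/33.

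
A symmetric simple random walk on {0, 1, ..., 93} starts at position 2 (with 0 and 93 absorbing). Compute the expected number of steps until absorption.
E[τ | X_0 = 2] = 182

Let v_k = E[τ | X_0 = k]. Boundary: v_0 = v_93 = 0. Recurrence: v_k = 1 + (v_{k-1} + v_{k+1})/2 for 1 ≤ k ≤ 92. The particular solution to v_k − (v_{k-1} + v_{k+1})/2 = 1 is v_k = −k^2. Adding homogeneous solution A + B k and matching boundaries gives v_k = k (93 − k). Substituting k = 2: v_2 = 2 · 91 = 182.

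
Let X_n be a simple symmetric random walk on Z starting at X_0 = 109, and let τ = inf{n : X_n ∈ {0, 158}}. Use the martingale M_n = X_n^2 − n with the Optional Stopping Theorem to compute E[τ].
E[τ] = 5341

M_n = X_n^2 − n is a martingale (since E[X_{n+1}^2 | F_n] = X_n^2 + 1). By OST (τ has finite mean in a bounded region), E[M_τ] = E[M_0] = X_0^2 − 0 = 109^2 = 11881. Also E[M_τ] = E[X_τ^2] − E[τ]. The walk exits at 0 or 158, with P(hit 158 first) = 109/158, so E[X_τ^2] = 158^2 · 109/158 + 0 = 17222. Thus E[τ] = E[X_τ^2] − E[M_τ] = 17222 − 11881 = 5341 = 109(158 − 109) = 5341.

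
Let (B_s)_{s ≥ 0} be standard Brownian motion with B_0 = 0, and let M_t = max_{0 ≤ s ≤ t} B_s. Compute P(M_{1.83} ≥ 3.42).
P(M_{1.83} ≥ 3.42) = 2·P(B_{1.83} ≥ 3.42) = 2(1 − Φ(3.42/√1.83)) ≈ 0.0115

By the reflection principle for Brownian motion, P(M_t ≥ a) = 2 · P(B_t ≥ a) for a ≥ 0. Since B_t ~ N(0, t), P(B_t ≥ 3.42) = 1 − Φ(3.42/√t) = 1 − Φ(3.42/√1.83) = 1 − Φ(2.5281). So
  P(M_{1.83} ≥ 3.42) = 2(1 − Φ(2.5281)) ≈ 0.0115.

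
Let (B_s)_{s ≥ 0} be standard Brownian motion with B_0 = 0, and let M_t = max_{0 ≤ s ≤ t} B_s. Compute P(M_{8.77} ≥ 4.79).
P(M_{8.77} ≥ 4.79) = 2·P(B_{8.77} ≥ 4.79) = 2(1 − Φ(4.79/√8.77)) ≈ 0.1058

By the reflection principle for Brownian motion, P(M_t ≥ a) = 2 · P(B_t ≥ a) for a ≥ 0. Since B_t ~ N(0, t), P(B_t ≥ 4.79) = 1 − Φ(4.79/√t) = 1 − Φ(4.79/√8.77) = 1 − Φ(1.6175). So
  P(M_{8.77} ≥ 4.79) = 2(1 − Φ(1.6175)) ≈ 0.1058.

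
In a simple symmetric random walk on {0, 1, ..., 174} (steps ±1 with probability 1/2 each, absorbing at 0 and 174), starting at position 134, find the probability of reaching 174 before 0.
P(hit 174 before 0) = 134/174 = 67/87

Let u_k = P(hit 174 before 0 | start at k). Then u_0 = 0, u_174 = 1, and u_k = u_{k-1}/2 + u_{k+1}/2 for 1 ≤ k ≤ 173. This harmonic recurrence is solved by u_k = k/174, giving u_134 = 134/174 = 67/87.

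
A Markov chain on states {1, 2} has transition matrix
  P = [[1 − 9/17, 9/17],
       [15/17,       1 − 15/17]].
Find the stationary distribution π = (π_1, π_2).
π_1 = 5/8, π_2 = 3/8

Solve πP = π with π_1 + π_2 = 1. From πP = π: π_1 · (1 − 9/17) + π_2 · 15/17 = π_1 ⇒ π_2 · 15/17 = π_1 · 9/17 ⇒ π_2/π_1 = (9/17)/(15/17) = 3/5. Together with π_1 + π_2 = 1:
  π_1 = (15/17)/(9/17 + 15/17) = (15/17)/(24/17) = 5/8,
  π_2 = (9/17)/(9/17 + 15/17) = (9/17)/(24/17) = 3/8.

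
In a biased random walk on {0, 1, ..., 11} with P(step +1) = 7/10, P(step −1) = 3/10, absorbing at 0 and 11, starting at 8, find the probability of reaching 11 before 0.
P(hit 11 before 0) = (1 − (3/7)^8) / (1 − (3/7)^11) = 493769080/494287399

Let u_k denote P(reach 11 before 0 | start at k). Boundary: u_0 = 0, u_11 = 1. Recurrence: u_k = 7/10·u_{k+1} + 3/10·u_{k-1} for 1 ≤ k ≤ 10. Try u_k = A + B·r^k with r = q/p = (3/10)/(7/10) = 3/7. Substitution satisfies the recurrence; boundary conditions give:
  u_k = (1 − r^k) / (1 − r^N) = (1 − (3/7)^8) / (1 − (3/7)^11) = 493769080/494287399.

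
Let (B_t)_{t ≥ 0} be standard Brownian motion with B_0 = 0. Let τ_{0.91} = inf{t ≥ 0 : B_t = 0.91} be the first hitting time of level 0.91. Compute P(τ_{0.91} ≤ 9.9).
P(τ_{0.91} ≤ 9.9) = 2(1 − Φ(0.91/√9.9)) = 2(1 − Φ(0.2892)) ≈ 0.7724

By the reflection principle for standard BM, P(τ_b ≤ t) = 2 · P(B_t ≥ b). Since B_t ~ N(0, t), P(B_t ≥ 0.91) = 1 − Φ(0.91/√t) = 1 − Φ(0.91/√9.9) = 1 − Φ(0.2892) ≈ 0.38621. Doubling: P(τ_{0.91} ≤ 9.9) ≈ 2 · 0.38621 = 0.77242 ≈ 0.7724.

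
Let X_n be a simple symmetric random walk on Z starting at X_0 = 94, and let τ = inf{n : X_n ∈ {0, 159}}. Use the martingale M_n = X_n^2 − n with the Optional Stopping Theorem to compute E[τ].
E[τ] = 6110

M_n = X_n^2 − n is a martingale (since E[X_{n+1}^2 | F_n] = X_n^2 + 1). By OST (τ has finite mean in a bounded region), E[M_τ] = E[M_0] = X_0^2 − 0 = 94^2 = 8836. Also E[M_τ] = E[X_τ^2] − E[τ]. The walk exits at 0 or 159, with P(hit 159 first) = 94/159, so E[X_τ^2] = 159^2 · 94/159 + 0 = 14946. Thus E[τ] = E[X_τ^2] − E[M_τ] = 14946 − 8836 = 6110 = 94(159 − 94) = 6110.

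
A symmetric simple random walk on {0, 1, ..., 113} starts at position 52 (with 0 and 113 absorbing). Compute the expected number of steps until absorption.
E[τ | X_0 = 52] = 3172

Let v_k = E[τ | X_0 = k]. Boundary: v_0 = v_113 = 0. Recurrence: v_k = 1 + (v_{k-1} + v_{k+1})/2 for 1 ≤ k ≤ 112. The particular solution to v_k − (v_{k-1} + v_{k+1})/2 = 1 is v_k = −k^2. Adding homogeneous solution A + B k and matching boundaries gives v_k = k (113 − k). Substituting k = 52: v_52 = 52 · 61 = 3172.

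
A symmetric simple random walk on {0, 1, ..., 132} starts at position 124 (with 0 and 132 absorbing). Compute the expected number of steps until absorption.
E[τ | X_0 = 124] = 992

Let v_k = E[τ | X_0 = k]. Boundary: v_0 = v_132 = 0. Recurrence: v_k = 1 + (v_{k-1} + v_{k+1})/2 for 1 ≤ k ≤ 131. The particular solution to v_k − (v_{k-1} + v_{k+1})/2 = 1 is v_k = −k^2. Adding homogeneous solution A + B k and matching boundaries gives v_k = k (132 − k). Substituting k = 124: v_124 = 124 · 8 = 992.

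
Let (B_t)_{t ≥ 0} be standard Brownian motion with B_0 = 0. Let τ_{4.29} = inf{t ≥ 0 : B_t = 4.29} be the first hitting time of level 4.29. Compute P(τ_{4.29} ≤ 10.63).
P(τ_{4.29} ≤ 10.63) = 2(1 − Φ(4.29/√10.63)) = 2(1 − Φ(1.3158)) ≈ 0.1882

By the reflection principle for standard BM, P(τ_b ≤ t) = 2 · P(B_t ≥ b). Since B_t ~ N(0, t), P(B_t ≥ 4.29) = 1 − Φ(4.29/√t) = 1 − Φ(4.29/√10.63) = 1 − Φ(1.3158) ≈ 0.09412. Doubling: P(τ_{4.29} ≤ 10.63) ≈ 2 · 0.09412 = 0.18824 ≈ 0.1882.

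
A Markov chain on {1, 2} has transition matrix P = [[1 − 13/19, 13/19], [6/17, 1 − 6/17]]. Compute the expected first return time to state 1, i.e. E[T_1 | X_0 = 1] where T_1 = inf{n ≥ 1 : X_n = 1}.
E[T_1 | X_0 = 1] = 1/π_1 = 335/114

For an irreducible recurrent Markov chain with stationary distribution π, E[T_i | X_0 = i] = 1/π_i (Kac's formula). Here π_1 = (6/17)/(13/19 + 6/17) = (6/17)/(335/323) = 114/335, so E[T_1 | X_0 = 1] = 1/π_1 = (13/19 + 6/17)/(6/17) = (335/323)/(6/17) = 335/114.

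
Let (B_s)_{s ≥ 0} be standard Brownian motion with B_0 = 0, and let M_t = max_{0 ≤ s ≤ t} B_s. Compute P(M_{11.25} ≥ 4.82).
P(M_{11.25} ≥ 4.82) = 2·P(B_{11.25} ≥ 4.82) = 2(1 − Φ(4.82/√11.25)) ≈ 0.1507

By the reflection principle for Brownian motion, P(M_t ≥ a) = 2 · P(B_t ≥ a) for a ≥ 0. Since B_t ~ N(0, t), P(B_t ≥ 4.82) = 1 − Φ(4.82/√t) = 1 − Φ(4.82/√11.25) = 1 − Φ(1.4370). So
  P(M_{11.25} ≥ 4.82) = 2(1 − Φ(1.4370)) ≈ 0.1507.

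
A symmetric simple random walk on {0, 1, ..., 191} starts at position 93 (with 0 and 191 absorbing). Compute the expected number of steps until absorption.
E[τ | X_0 = 93] = 9114

Let v_k = E[τ | X_0 = k]. Boundary: v_0 = v_191 = 0. Recurrence: v_k = 1 + (v_{k-1} + v_{k+1})/2 for 1 ≤ k ≤ 190. The particular solution to v_k − (v_{k-1} + v_{k+1})/2 = 1 is v_k = −k^2. Adding homogeneous solution A + B k and matching boundaries gives v_k = k (191 − k). Substituting k = 93: v_93 = 93 · 98 = 9114.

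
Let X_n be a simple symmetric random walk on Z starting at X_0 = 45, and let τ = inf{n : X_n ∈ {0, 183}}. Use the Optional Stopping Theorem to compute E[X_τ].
E[X_τ] = 45

X_n is a martingale and τ is a bounded-mean stopping time (indeed τ is finite a.s. with bounded expectation since the walk is in a bounded region). By the OST, E[X_τ] = E[X_0] = 45. Equivalently: E[X_τ] = 183 · P(hit 183 first) + 0 · P(hit 0 first) = 183 · (45/183) = 45.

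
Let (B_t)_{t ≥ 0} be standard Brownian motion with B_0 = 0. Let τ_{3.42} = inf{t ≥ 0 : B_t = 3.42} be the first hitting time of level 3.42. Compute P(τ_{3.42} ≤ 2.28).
P(τ_{3.42} ≤ 2.28) = 2(1 − Φ(3.42/√2.28)) = 2(1 − Φ(2.2650)) ≈ 0.0235

By the reflection principle for standard BM, P(τ_b ≤ t) = 2 · P(B_t ≥ b). Since B_t ~ N(0, t), P(B_t ≥ 3.42) = 1 − Φ(3.42/√t) = 1 − Φ(3.42/√2.28) = 1 − Φ(2.2650) ≈ 0.01176. Doubling: P(τ_{3.42} ≤ 2.28) ≈ 2 · 0.01176 = 0.02352 ≈ 0.0235.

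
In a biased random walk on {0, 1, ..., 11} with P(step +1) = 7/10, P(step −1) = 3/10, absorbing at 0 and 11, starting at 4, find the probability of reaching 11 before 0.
P(hit 11 before 0) = (1 − (3/7)^4) / (1 − (3/7)^11) = 477654940/494287399

Let u_k denote P(reach 11 before 0 | start at k). Boundary: u_0 = 0, u_11 = 1. Recurrence: u_k = 7/10·u_{k+1} + 3/10·u_{k-1} for 1 ≤ k ≤ 10. Try u_k = A + B·r^k with r = q/p = (3/10)/(7/10) = 3/7. Substitution satisfies the recurrence; boundary conditions give:
  u_k = (1 − r^k) / (1 − r^N) = (1 − (3/7)^4) / (1 − (3/7)^11) = 477654940/494287399.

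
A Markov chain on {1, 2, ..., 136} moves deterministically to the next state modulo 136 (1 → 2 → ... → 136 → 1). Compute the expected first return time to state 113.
E[T_113 | X_0 = 113] = 136

The chain cycles deterministically, so starting at state 113 it returns in exactly 136 steps. Equivalently, the stationary distribution is uniform π_j = 1/136 for every state j, so by Kac's formula E[T_113] = 1/π_113 = 136.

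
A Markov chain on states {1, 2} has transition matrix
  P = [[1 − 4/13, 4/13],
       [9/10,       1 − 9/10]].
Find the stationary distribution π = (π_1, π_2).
π_1 = 117/157, π_2 = 40/157

Solve πP = π with π_1 + π_2 = 1. From πP = π: π_1 · (1 − 4/13) + π_2 · 9/10 = π_1 ⇒ π_2 · 9/10 = π_1 · 4/13 ⇒ π_2/π_1 = (4/13)/(9/10) = 40/117. Together with π_1 + π_2 = 1:
  π_1 = (9/10)/(4/13 + 9/10) = (9/10)/(157/130) = 117/157,
  π_2 = (4/13)/(4/13 + 9/10) = (4/13)/(157/130) = 40/157.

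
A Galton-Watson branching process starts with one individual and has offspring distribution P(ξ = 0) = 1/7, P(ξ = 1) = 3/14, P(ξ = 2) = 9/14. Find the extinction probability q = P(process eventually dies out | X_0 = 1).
q = 2/9

The pgf is f(s) = 1/7 + 3/14·s + 9/14·s². The extinction probability q is the smallest fixed point of f in [0, 1]. Setting s = f(s):
  9/14·s² + (3/14 − 1)·s + 1/7 = 0
  9/14·s² − (1/7 + 9/14)·s + 1/7 = 0
which factors as (s − 1)·(9/14·s − 1/7) = 0, giving roots s = 1 and s = (1/7)/(9/14) = 2/9.
Mean offspring μ = 3/14 + 2·9/14 = 3/2 > 1 (supercritical), so q < 1. The extinction probability is the smaller root: q = (1/7)/(9/14) = 2/9.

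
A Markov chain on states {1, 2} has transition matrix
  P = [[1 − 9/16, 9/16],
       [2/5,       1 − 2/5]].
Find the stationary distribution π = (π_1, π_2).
π_1 = 32/77, π_2 = 45/77

Solve πP = π with π_1 + π_2 = 1. From πP = π: π_1 · (1 − 9/16) + π_2 · 2/5 = π_1 ⇒ π_2 · 2/5 = π_1 · 9/16 ⇒ π_2/π_1 = (9/16)/(2/5) = 45/32. Together with π_1 + π_2 = 1:
  π_1 = (2/5)/(9/16 + 2/5) = (2/5)/(77/80) = 32/77,
  π_2 = (9/16)/(9/16 + 2/5) = (9/16)/(77/80) = 45/77.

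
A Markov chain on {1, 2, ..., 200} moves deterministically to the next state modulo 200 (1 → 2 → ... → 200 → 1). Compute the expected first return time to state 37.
E[T_37 | X_0 = 37] = 200

The chain cycles deterministically, so starting at state 37 it returns in exactly 200 steps. Equivalently, the stationary distribution is uniform π_j = 1/200 for every state j, so by Kac's formula E[T_37] = 1/π_37 = 200.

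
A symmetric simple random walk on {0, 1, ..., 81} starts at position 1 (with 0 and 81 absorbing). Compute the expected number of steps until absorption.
E[τ | X_0 = 1] = 80

Let v_k = E[τ | X_0 = k]. Boundary: v_0 = v_81 = 0. Recurrence: v_k = 1 + (v_{k-1} + v_{k+1})/2 for 1 ≤ k ≤ 80. The particular solution to v_k − (v_{k-1} + v_{k+1})/2 = 1 is v_k = −k^2. Adding homogeneous solution A + B k and matching boundaries gives v_k = k (81 − k). Substituting k = 1: v_1 = 1 · 80 = 80.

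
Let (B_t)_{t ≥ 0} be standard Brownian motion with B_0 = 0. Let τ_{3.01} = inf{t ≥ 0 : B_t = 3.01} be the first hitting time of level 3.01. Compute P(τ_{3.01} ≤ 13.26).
P(τ_{3.01} ≤ 13.26) = 2(1 − Φ(3.01/√13.26)) = 2(1 − Φ(0.8266)) ≈ 0.4085

By the reflection principle for standard BM, P(τ_b ≤ t) = 2 · P(B_t ≥ b). Since B_t ~ N(0, t), P(B_t ≥ 3.01) = 1 − Φ(3.01/√t) = 1 − Φ(3.01/√13.26) = 1 − Φ(0.8266) ≈ 0.20423. Doubling: P(τ_{3.01} ≤ 13.26) ≈ 2 · 0.20423 = 0.40846 ≈ 0.4085.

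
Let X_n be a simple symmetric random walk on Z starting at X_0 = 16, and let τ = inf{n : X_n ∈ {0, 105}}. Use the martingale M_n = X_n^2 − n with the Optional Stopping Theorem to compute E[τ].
E[τ] = 1424

M_n = X_n^2 − n is a martingale (since E[X_{n+1}^2 | F_n] = X_n^2 + 1). By OST (τ has finite mean in a bounded region), E[M_τ] = E[M_0] = X_0^2 − 0 = 16^2 = 256. Also E[M_τ] = E[X_τ^2] − E[τ]. The walk exits at 0 or 105, with P(hit 105 first) = 16/105, so E[X_τ^2] = 105^2 · 16/105 + 0 = 1680. Thus E[τ] = E[X_τ^2] − E[M_τ] = 1680 − 256 = 1424 = 16(105 − 16) = 1424.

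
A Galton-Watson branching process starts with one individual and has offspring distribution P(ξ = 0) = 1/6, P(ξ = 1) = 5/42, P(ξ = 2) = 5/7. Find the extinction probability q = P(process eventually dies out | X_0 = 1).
q = 7/30

The pgf is f(s) = 1/6 + 5/42·s + 5/7·s². The extinction probability q is the smallest fixed point of f in [0, 1]. Setting s = f(s):
  5/7·s² + (5/42 − 1)·s + 1/6 = 0
  5/7·s² − (1/6 + 5/7)·s + 1/6 = 0
which factors as (s − 1)·(5/7·s − 1/6) = 0, giving roots s = 1 and s = (1/6)/(5/7) = 7/30.
Mean offspring μ = 5/42 + 2·5/7 = 65/42 > 1 (supercritical), so q < 1. The extinction probability is the smaller root: q = (1/6)/(5/7) = 7/30.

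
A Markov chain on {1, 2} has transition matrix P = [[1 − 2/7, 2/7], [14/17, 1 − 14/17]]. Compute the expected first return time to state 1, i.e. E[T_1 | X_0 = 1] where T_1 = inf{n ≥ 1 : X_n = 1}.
E[T_1 | X_0 = 1] = 1/π_1 = 66/49

For an irreducible recurrent Markov chain with stationary distribution π, E[T_i | X_0 = i] = 1/π_i (Kac's formula). Here π_1 = (14/17)/(2/7 + 14/17) = (14/17)/(132/119) = 49/66, so E[T_1 | X_0 = 1] = 1/π_1 = (2/7 + 14/17)/(14/17) = (132/119)/(14/17) = 66/49.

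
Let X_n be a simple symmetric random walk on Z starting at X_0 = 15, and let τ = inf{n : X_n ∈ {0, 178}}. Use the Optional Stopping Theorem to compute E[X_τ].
E[X_τ] = 15

X_n is a martingale and τ is a bounded-mean stopping time (indeed τ is finite a.s. with bounded expectation since the walk is in a bounded region). By the OST, E[X_τ] = E[X_0] = 15. Equivalently: E[X_τ] = 178 · P(hit 178 first) + 0 · P(hit 0 first) = 178 · (15/178) = 15.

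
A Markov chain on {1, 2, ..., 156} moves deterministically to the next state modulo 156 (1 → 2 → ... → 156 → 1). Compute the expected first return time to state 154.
E[T_154 | X_0 = 154] = 156

The chain cycles deterministically, so starting at state 154 it returns in exactly 156 steps. Equivalently, the stationary distribution is uniform π_j = 1/156 for every state j, so by Kac's formula E[T_154] = 1/π_154 = 156.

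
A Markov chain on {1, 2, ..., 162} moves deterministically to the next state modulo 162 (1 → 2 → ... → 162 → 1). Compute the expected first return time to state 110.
E[T_110 | X_0 = 110] = 162

The chain cycles deterministically, so starting at state 110 it returns in exactly 162 steps. Equivalently, the stationary distribution is uniform π_j = 1/162 for every state j, so by Kac's formula E[T_110] = 1/π_110 = 162.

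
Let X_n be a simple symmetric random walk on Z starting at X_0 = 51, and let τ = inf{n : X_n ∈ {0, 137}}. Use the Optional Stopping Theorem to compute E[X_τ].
E[X_τ] = 51

X_n is a martingale and τ is a bounded-mean stopping time (indeed τ is finite a.s. with bounded expectation since the walk is in a bounded region). By the OST, E[X_τ] = E[X_0] = 51. Equivalently: E[X_τ] = 137 · P(hit 137 first) + 0 · P(hit 0 first) = 137 · (51/137) = 51.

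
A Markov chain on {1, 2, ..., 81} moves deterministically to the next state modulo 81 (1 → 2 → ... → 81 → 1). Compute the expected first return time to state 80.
E[T_80 | X_0 = 80] = 81

The chain cycles deterministically, so starting at state 80 it returns in exactly 81 steps. Equivalently, the stationary distribution is uniform π_j = 1/81 for every state j, so by Kac's formula E[T_80] = 1/π_80 = 81.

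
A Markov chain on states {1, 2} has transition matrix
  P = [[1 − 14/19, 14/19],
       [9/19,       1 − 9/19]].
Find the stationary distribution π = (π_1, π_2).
π_1 = 9/23, π_2 = 14/23

Solve πP = π with π_1 + π_2 = 1. From πP = π: π_1 · (1 − 14/19) + π_2 · 9/19 = π_1 ⇒ π_2 · 9/19 = π_1 · 14/19 ⇒ π_2/π_1 = (14/19)/(9/19) = 14/9. Together with π_1 + π_2 = 1:
  π_1 = (9/19)/(14/19 + 9/19) = (9/19)/(23/19) = 9/23,
  π_2 = (14/19)/(14/19 + 9/19) = (14/19)/(23/19) = 14/23.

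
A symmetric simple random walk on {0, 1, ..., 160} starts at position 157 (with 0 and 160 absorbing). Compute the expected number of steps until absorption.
E[τ | X_0 = 157] = 471

Let v_k = E[τ | X_0 = k]. Boundary: v_0 = v_160 = 0. Recurrence: v_k = 1 + (v_{k-1} + v_{k+1})/2 for 1 ≤ k ≤ 159. The particular solution to v_k − (v_{k-1} + v_{k+1})/2 = 1 is v_k = −k^2. Adding homogeneous solution A + B k and matching boundaries gives v_k = k (160 − k). Substituting k = 157: v_157 = 157 · 3 = 471.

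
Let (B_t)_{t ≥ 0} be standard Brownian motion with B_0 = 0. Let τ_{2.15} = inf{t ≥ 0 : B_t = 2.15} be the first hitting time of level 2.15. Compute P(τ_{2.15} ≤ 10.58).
P(τ_{2.15} ≤ 10.58) = 2(1 − Φ(2.15/√10.58)) = 2(1 − Φ(0.6610)) ≈ 0.5086

By the reflection principle for standard BM, P(τ_b ≤ t) = 2 · P(B_t ≥ b). Since B_t ~ N(0, t), P(B_t ≥ 2.15) = 1 − Φ(2.15/√t) = 1 − Φ(2.15/√10.58) = 1 − Φ(0.6610) ≈ 0.25431. Doubling: P(τ_{2.15} ≤ 10.58) ≈ 2 · 0.25431 = 0.50862 ≈ 0.5086.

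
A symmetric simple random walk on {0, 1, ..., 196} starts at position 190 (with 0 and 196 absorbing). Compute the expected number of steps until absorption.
E[τ | X_0 = 190] = 1140

Let v_k = E[τ | X_0 = k]. Boundary: v_0 = v_196 = 0. Recurrence: v_k = 1 + (v_{k-1} + v_{k+1})/2 for 1 ≤ k ≤ 195. The particular solution to v_k − (v_{k-1} + v_{k+1})/2 = 1 is v_k = −k^2. Adding homogeneous solution A + B k and matching boundaries gives v_k = k (196 − k). Substituting k = 190: v_190 = 190 · 6 = 1140.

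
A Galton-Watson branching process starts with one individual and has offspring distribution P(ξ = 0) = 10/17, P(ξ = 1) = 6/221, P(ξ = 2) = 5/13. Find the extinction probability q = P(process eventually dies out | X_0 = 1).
q = 1

Mean offspring μ = 0·10/17 + 1·6/221 + 2·5/13 = 176/221 ≤ 1. For μ ≤ 1 with offspring not concentrated at 1, the Galton-Watson process goes extinct almost surely, so q = 1.
(Algebraic check: The pgf is f(s) = 10/17 + 6/221·s + 5/13·s². The extinction probability q is the smallest fixed point of f in [0, 1]. Setting s = f(s):
  5/13·s² + (6/221 − 1)·s + 10/17 = 0
  5/13·s² − (10/17 + 5/13)·s + 10/17 = 0
which factors as (s − 1)·(5/13·s − 10/17) = 0, giving roots s = 1 and s = (10/17)/(5/13) = 26/17. Since 26/17 ≥ 1, the smallest root in [0, 1] is s = 1.)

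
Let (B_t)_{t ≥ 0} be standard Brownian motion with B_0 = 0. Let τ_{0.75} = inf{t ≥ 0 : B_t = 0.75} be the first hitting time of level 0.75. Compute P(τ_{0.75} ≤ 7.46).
P(τ_{0.75} ≤ 7.46) = 2(1 − Φ(0.75/√7.46)) = 2(1 − Φ(0.2746)) ≈ 0.7836

By the reflection principle for standard BM, P(τ_b ≤ t) = 2 · P(B_t ≥ b). Since B_t ~ N(0, t), P(B_t ≥ 0.75) = 1 − Φ(0.75/√t) = 1 − Φ(0.75/√7.46) = 1 − Φ(0.2746) ≈ 0.39181. Doubling: P(τ_{0.75} ≤ 7.46) ≈ 2 · 0.39181 = 0.78362 ≈ 0.7836.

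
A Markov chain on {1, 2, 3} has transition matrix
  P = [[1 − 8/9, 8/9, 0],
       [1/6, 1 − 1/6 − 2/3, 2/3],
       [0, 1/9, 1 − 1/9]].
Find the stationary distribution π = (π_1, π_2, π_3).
π = (3/115, 16/115, 96/115)

This is a birth-death chain on three states, which satisfies detailed balance: π_1 · P_{12} = π_2 · P_{21} and π_2 · P_{23} = π_3 · P_{32}.
From π_1 · 8/9 = π_2 · 1/6: π_2/π_1 = (8/9)/(1/6) = 16/3.
From π_2 · 2/3 = π_3 · 1/9: π_3/π_2 = (2/3)/(1/9) = 6.
Take π_1 proportional to 1; then unnormalized π = (1, 16/3, 32). Normalize by dividing by the sum 115/3:
  π = (3/115, 16/115, 96/115).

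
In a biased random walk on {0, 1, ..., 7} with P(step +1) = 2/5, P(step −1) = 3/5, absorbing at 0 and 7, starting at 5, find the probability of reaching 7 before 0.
P(hit 7 before 0) = (1 − (3/2)^5) / (1 − (3/2)^7) = 844/2059

Let u_k denote P(reach 7 before 0 | start at k). Boundary: u_0 = 0, u_7 = 1. Recurrence: u_k = 2/5·u_{k+1} + 3/5·u_{k-1} for 1 ≤ k ≤ 6. Try u_k = A + B·r^k with r = q/p = (3/5)/(2/5) = 3/2. Substitution satisfies the recurrence; boundary conditions give:
  u_k = (1 − r^k) / (1 − r^N) = (1 − (3/2)^5) / (1 − (3/2)^7) = 844/2059.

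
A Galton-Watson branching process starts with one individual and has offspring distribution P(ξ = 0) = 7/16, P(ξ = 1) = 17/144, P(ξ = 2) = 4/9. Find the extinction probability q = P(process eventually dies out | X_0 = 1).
q = 63/64

The pgf is f(s) = 7/16 + 17/144·s + 4/9·s². The extinction probability q is the smallest fixed point of f in [0, 1]. Setting s = f(s):
  4/9·s² + (17/144 − 1)·s + 7/16 = 0
  4/9·s² − (7/16 + 4/9)·s + 7/16 = 0
which factors as (s − 1)·(4/9·s − 7/16) = 0, giving roots s = 1 and s = (7/16)/(4/9) = 63/64.
Mean offspring μ = 17/144 + 2·4/9 = 145/144 > 1 (supercritical), so q < 1. The extinction probability is the smaller root: q = (7/16)/(4/9) = 63/64.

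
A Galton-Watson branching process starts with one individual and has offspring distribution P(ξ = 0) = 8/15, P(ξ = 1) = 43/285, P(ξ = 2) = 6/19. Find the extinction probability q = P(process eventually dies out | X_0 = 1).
q = 1

Mean offspring μ = 0·8/15 + 1·43/285 + 2·6/19 = 223/285 ≤ 1. For μ ≤ 1 with offspring not concentrated at 1, the Galton-Watson process goes extinct almost surely, so q = 1.
(Algebraic check: The pgf is f(s) = 8/15 + 43/285·s + 6/19·s². The extinction probability q is the smallest fixed point of f in [0, 1]. Setting s = f(s):
  6/19·s² + (43/285 − 1)·s + 8/15 = 0
  6/19·s² − (8/15 + 6/19)·s + 8/15 = 0
which factors as (s − 1)·(6/19·s − 8/15) = 0, giving roots s = 1 and s = (8/15)/(6/19) = 76/45. Since 76/45 ≥ 1, the smallest root in [0, 1] is s = 1.)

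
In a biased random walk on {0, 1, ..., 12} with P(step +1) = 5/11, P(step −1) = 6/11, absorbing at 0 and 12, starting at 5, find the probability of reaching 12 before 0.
P(hit 12 before 0) = (1 − (6/5)^5) / (1 − (6/5)^12) = 363359375/1932641711

Let u_k denote P(reach 12 before 0 | start at k). Boundary: u_0 = 0, u_12 = 1. Recurrence: u_k = 5/11·u_{k+1} + 6/11·u_{k-1} for 1 ≤ k ≤ 11. Try u_k = A + B·r^k with r = q/p = (6/11)/(5/11) = 6/5. Substitution satisfies the recurrence; boundary conditions give:
  u_k = (1 − r^k) / (1 − r^N) = (1 − (6/5)^5) / (1 − (6/5)^12) = 363359375/1932641711.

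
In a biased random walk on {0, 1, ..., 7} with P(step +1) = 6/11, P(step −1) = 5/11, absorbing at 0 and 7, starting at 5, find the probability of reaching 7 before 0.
P(hit 7 before 0) = (1 − (5/6)^5) / (1 − (5/6)^7) = 167436/201811

Let u_k denote P(reach 7 before 0 | start at k). Boundary: u_0 = 0, u_7 = 1. Recurrence: u_k = 6/11·u_{k+1} + 5/11·u_{k-1} for 1 ≤ k ≤ 6. Try u_k = A + B·r^k with r = q/p = (5/11)/(6/11) = 5/6. Substitution satisfies the recurrence; boundary conditions give:
  u_k = (1 − r^k) / (1 − r^N) = (1 − (5/6)^5) / (1 − (5/6)^7) = 167436/201811.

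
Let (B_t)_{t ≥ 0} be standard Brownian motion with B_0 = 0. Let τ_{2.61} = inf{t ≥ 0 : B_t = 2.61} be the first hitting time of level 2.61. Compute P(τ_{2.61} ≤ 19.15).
P(τ_{2.61} ≤ 19.15) = 2(1 − Φ(2.61/√19.15)) = 2(1 − Φ(0.5964)) ≈ 0.5509

By the reflection principle for standard BM, P(τ_b ≤ t) = 2 · P(B_t ≥ b). Since B_t ~ N(0, t), P(B_t ≥ 2.61) = 1 − Φ(2.61/√t) = 1 − Φ(2.61/√19.15) = 1 − Φ(0.5964) ≈ 0.27545. Doubling: P(τ_{2.61} ≤ 19.15) ≈ 2 · 0.27545 = 0.55090 ≈ 0.5509.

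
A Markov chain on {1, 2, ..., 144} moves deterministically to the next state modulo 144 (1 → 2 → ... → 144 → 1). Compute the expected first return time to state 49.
E[T_49 | X_0 = 49] = 144

The chain cycles deterministically, so starting at state 49 it returns in exactly 144 steps. Equivalently, the stationary distribution is uniform π_j = 1/144 for every state j, so by Kac's formula E[T_49] = 1/π_49 = 144.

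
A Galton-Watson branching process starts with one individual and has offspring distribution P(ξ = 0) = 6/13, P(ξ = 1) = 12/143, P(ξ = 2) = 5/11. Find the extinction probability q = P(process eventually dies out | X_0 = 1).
q = 1

Mean offspring μ = 0·6/13 + 1·12/143 + 2·5/11 = 142/143 ≤ 1. For μ ≤ 1 with offspring not concentrated at 1, the Galton-Watson process goes extinct almost surely, so q = 1.
(Algebraic check: The pgf is f(s) = 6/13 + 12/143·s + 5/11·s². The extinction probability q is the smallest fixed point of f in [0, 1]. Setting s = f(s):
  5/11·s² + (12/143 − 1)·s + 6/13 = 0
  5/11·s² − (6/13 + 5/11)·s + 6/13 = 0
which factors as (s − 1)·(5/11·s − 6/13) = 0, giving roots s = 1 and s = (6/13)/(5/11) = 66/65. Since 66/65 ≥ 1, the smallest root in [0, 1] is s = 1.)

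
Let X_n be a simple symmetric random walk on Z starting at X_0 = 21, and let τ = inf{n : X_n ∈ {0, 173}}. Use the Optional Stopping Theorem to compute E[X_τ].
E[X_τ] = 21

X_n is a martingale and τ is a bounded-mean stopping time (indeed τ is finite a.s. with bounded expectation since the walk is in a bounded region). By the OST, E[X_τ] = E[X_0] = 21. Equivalently: E[X_τ] = 173 · P(hit 173 first) + 0 · P(hit 0 first) = 173 · (21/173) = 21.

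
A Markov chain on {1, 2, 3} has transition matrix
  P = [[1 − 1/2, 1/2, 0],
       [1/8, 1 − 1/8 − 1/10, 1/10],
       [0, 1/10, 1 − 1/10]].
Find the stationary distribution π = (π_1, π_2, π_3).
π = (1/9, 4/9, 4/9)

This is a birth-death chain on three states, which satisfies detailed balance: π_1 · P_{12} = π_2 · P_{21} and π_2 · P_{23} = π_3 · P_{32}.
From π_1 · 1/2 = π_2 · 1/8: π_2/π_1 = (1/2)/(1/8) = 4.
From π_2 · 1/10 = π_3 · 1/10: π_3/π_2 = (1/10)/(1/10) = 1.
Take π_1 proportional to 1; then unnormalized π = (1, 4, 4). Normalize by dividing by the sum 9:
  π = (1/9, 4/9, 4/9).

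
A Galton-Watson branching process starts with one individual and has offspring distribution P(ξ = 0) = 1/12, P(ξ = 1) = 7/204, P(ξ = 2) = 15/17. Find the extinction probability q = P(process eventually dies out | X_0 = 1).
q = 17/180

The pgf is f(s) = 1/12 + 7/204·s + 15/17·s². The extinction probability q is the smallest fixed point of f in [0, 1]. Setting s = f(s):
  15/17·s² + (7/204 − 1)·s + 1/12 = 0
  15/17·s² − (1/12 + 15/17)·s + 1/12 = 0
which factors as (s − 1)·(15/17·s − 1/12) = 0, giving roots s = 1 and s = (1/12)/(15/17) = 17/180.
Mean offspring μ = 7/204 + 2·15/17 = 367/204 > 1 (supercritical), so q < 1. The extinction probability is the smaller root: q = (1/12)/(15/17) = 17/180.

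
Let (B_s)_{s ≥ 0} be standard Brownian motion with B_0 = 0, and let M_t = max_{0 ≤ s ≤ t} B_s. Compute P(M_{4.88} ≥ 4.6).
P(M_{4.88} ≥ 4.6) = 2·P(B_{4.88} ≥ 4.6) = 2(1 − Φ(4.6/√4.88)) ≈ 0.0373

By the reflection principle for Brownian motion, P(M_t ≥ a) = 2 · P(B_t ≥ a) for a ≥ 0. Since B_t ~ N(0, t), P(B_t ≥ 4.6) = 1 − Φ(4.6/√t) = 1 − Φ(4.6/√4.88) = 1 − Φ(2.0823). So
  P(M_{4.88} ≥ 4.6) = 2(1 − Φ(2.0823)) ≈ 0.0373.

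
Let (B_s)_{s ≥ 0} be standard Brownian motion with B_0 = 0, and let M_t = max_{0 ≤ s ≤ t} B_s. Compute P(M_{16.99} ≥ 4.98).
P(M_{16.99} ≥ 4.98) = 2·P(B_{16.99} ≥ 4.98) = 2(1 − Φ(4.98/√16.99)) ≈ 0.2270

By the reflection principle for Brownian motion, P(M_t ≥ a) = 2 · P(B_t ≥ a) for a ≥ 0. Since B_t ~ N(0, t), P(B_t ≥ 4.98) = 1 − Φ(4.98/√t) = 1 − Φ(4.98/√16.99) = 1 − Φ(1.2082). So
  P(M_{16.99} ≥ 4.98) = 2(1 − Φ(1.2082)) ≈ 0.2270.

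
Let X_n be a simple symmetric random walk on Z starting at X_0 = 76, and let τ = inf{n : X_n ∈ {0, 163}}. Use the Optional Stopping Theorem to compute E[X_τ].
E[X_τ] = 76

X_n is a martingale and τ is a bounded-mean stopping time (indeed τ is finite a.s. with bounded expectation since the walk is in a bounded region). By the OST, E[X_τ] = E[X_0] = 76. Equivalently: E[X_τ] = 163 · P(hit 163 first) + 0 · P(hit 0 first) = 163 · (76/163) = 76.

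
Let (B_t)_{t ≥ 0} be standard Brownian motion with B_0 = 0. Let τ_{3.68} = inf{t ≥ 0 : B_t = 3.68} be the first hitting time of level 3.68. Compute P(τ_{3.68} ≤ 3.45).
P(τ_{3.68} ≤ 3.45) = 2(1 − Φ(3.68/√3.45)) = 2(1 − Φ(1.9812)) ≈ 0.0476

By the reflection principle for standard BM, P(τ_b ≤ t) = 2 · P(B_t ≥ b). Since B_t ~ N(0, t), P(B_t ≥ 3.68) = 1 − Φ(3.68/√t) = 1 − Φ(3.68/√3.45) = 1 − Φ(1.9812) ≈ 0.02378. Doubling: P(τ_{3.68} ≤ 3.45) ≈ 2 · 0.02378 = 0.04756 ≈ 0.0476.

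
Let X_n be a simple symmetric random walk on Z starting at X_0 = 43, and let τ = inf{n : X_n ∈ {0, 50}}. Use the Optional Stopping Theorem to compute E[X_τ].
E[X_τ] = 43

X_n is a martingale and τ is a bounded-mean stopping time (indeed τ is finite a.s. with bounded expectation since the walk is in a bounded region). By the OST, E[X_τ] = E[X_0] = 43. Equivalently: E[X_τ] = 50 · P(hit 50 first) + 0 · P(hit 0 first) = 50 · (43/50) = 43.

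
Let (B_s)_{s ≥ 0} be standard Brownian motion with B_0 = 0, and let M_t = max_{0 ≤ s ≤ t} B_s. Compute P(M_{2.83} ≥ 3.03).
P(M_{2.83} ≥ 3.03) = 2·P(B_{2.83} ≥ 3.03) = 2(1 − Φ(3.03/√2.83)) ≈ 0.0717

By the reflection principle for Brownian motion, P(M_t ≥ a) = 2 · P(B_t ≥ a) for a ≥ 0. Since B_t ~ N(0, t), P(B_t ≥ 3.03) = 1 − Φ(3.03/√t) = 1 − Φ(3.03/√2.83) = 1 − Φ(1.8011). So
  P(M_{2.83} ≥ 3.03) = 2(1 − Φ(1.8011)) ≈ 0.0717.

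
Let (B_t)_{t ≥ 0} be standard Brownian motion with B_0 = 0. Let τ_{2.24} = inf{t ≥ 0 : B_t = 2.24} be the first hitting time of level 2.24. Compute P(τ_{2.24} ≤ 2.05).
P(τ_{2.24} ≤ 2.05) = 2(1 − Φ(2.24/√2.05)) = 2(1 − Φ(1.5645)) ≈ 0.1177

By the reflection principle for standard BM, P(τ_b ≤ t) = 2 · P(B_t ≥ b). Since B_t ~ N(0, t), P(B_t ≥ 2.24) = 1 − Φ(2.24/√t) = 1 − Φ(2.24/√2.05) = 1 − Φ(1.5645) ≈ 0.05885. Doubling: P(τ_{2.24} ≤ 2.05) ≈ 2 · 0.05885 = 0.11770 ≈ 0.1177.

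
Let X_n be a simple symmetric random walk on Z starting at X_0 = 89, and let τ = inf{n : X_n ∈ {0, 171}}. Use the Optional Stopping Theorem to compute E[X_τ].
E[X_τ] = 89

X_n is a martingale and τ is a bounded-mean stopping time (indeed τ is finite a.s. with bounded expectation since the walk is in a bounded region). By the OST, E[X_τ] = E[X_0] = 89. Equivalently: E[X_τ] = 171 · P(hit 171 first) + 0 · P(hit 0 first) = 171 · (89/171) = 89.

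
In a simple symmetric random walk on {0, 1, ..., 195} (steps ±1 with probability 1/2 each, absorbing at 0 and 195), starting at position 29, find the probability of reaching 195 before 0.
P(hit 195 before 0) = 29/195

Let u_k = P(hit 195 before 0 | start at k). Then u_0 = 0, u_195 = 1, and u_k = u_{k-1}/2 + u_{k+1}/2 for 1 ≤ k ≤ 194. This harmonic recurrence is solved by u_k = k/195, giving u_29 = 29/195.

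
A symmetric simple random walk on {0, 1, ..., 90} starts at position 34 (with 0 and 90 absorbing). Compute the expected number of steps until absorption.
E[τ | X_0 = 34] = 1904

Let v_k = E[τ | X_0 = k]. Boundary: v_0 = v_90 = 0. Recurrence: v_k = 1 + (v_{k-1} + v_{k+1})/2 for 1 ≤ k ≤ 89. The particular solution to v_k − (v_{k-1} + v_{k+1})/2 = 1 is v_k = −k^2. Adding homogeneous solution A + B k and matching boundaries gives v_k = k (90 − k). Substituting k = 34: v_34 = 34 · 56 = 1904.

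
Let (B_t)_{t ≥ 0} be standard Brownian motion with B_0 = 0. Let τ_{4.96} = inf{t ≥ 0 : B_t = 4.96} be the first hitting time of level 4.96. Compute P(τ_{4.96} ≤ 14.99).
P(τ_{4.96} ≤ 14.99) = 2(1 − Φ(4.96/√14.99)) = 2(1 − Φ(1.2811)) ≈ 0.2002

By the reflection principle for standard BM, P(τ_b ≤ t) = 2 · P(B_t ≥ b). Since B_t ~ N(0, t), P(B_t ≥ 4.96) = 1 − Φ(4.96/√t) = 1 − Φ(4.96/√14.99) = 1 − Φ(1.2811) ≈ 0.10008. Doubling: P(τ_{4.96} ≤ 14.99) ≈ 2 · 0.10008 = 0.20016 ≈ 0.2002.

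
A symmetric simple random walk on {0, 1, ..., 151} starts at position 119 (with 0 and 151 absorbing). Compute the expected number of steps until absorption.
E[τ | X_0 = 119] = 3808

Let v_k = E[τ | X_0 = k]. Boundary: v_0 = v_151 = 0. Recurrence: v_k = 1 + (v_{k-1} + v_{k+1})/2 for 1 ≤ k ≤ 150. The particular solution to v_k − (v_{k-1} + v_{k+1})/2 = 1 is v_k = −k^2. Adding homogeneous solution A + B k and matching boundaries gives v_k = k (151 − k). Substituting k = 119: v_119 = 119 · 32 = 3808.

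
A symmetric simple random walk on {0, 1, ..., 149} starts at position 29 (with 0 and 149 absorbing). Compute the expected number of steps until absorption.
E[τ | X_0 = 29] = 3480

Let v_k = E[τ | X_0 = k]. Boundary: v_0 = v_149 = 0. Recurrence: v_k = 1 + (v_{k-1} + v_{k+1})/2 for 1 ≤ k ≤ 148. The particular solution to v_k − (v_{k-1} + v_{k+1})/2 = 1 is v_k = −k^2. Adding homogeneous solution A + B k and matching boundaries gives v_k = k (149 − k). Substituting k = 29: v_29 = 29 · 120 = 3480.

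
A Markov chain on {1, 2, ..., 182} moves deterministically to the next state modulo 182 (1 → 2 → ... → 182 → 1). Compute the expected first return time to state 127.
E[T_127 | X_0 = 127] = 182

The chain cycles deterministically, so starting at state 127 it returns in exactly 182 steps. Equivalently, the stationary distribution is uniform π_j = 1/182 for every state j, so by Kac's formula E[T_127] = 1/π_127 = 182.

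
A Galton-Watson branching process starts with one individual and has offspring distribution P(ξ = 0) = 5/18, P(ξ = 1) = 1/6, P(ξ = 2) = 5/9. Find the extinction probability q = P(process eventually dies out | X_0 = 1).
q = 1/2

The pgf is f(s) = 5/18 + 1/6·s + 5/9·s². The extinction probability q is the smallest fixed point of f in [0, 1]. Setting s = f(s):
  5/9·s² + (1/6 − 1)·s + 5/18 = 0
  5/9·s² − (5/18 + 5/9)·s + 5/18 = 0
which factors as (s − 1)·(5/9·s − 5/18) = 0, giving roots s = 1 and s = (5/18)/(5/9) = 1/2.
Mean offspring μ = 1/6 + 2·5/9 = 23/18 > 1 (supercritical), so q < 1. The extinction probability is the smaller root: q = (5/18)/(5/9) = 1/2.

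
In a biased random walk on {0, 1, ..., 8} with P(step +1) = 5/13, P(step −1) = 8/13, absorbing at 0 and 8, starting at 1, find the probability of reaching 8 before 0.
P(hit 8 before 0) = (1 − (8/5)^1) / (1 − (8/5)^8) = 78125/5462197

Let u_k denote P(reach 8 before 0 | start at k). Boundary: u_0 = 0, u_8 = 1. Recurrence: u_k = 5/13·u_{k+1} + 8/13·u_{k-1} for 1 ≤ k ≤ 7. Try u_k = A + B·r^k with r = q/p = (8/13)/(5/13) = 8/5. Substitution satisfies the recurrence; boundary conditions give:
  u_k = (1 − r^k) / (1 − r^N) = (1 − (8/5)^1) / (1 − (8/5)^8) = 78125/5462197.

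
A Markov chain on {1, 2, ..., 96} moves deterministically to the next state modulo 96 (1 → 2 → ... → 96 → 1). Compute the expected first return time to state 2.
E[T_2 | X_0 = 2] = 96

The chain cycles deterministically, so starting at state 2 it returns in exactly 96 steps. Equivalently, the stationary distribution is uniform π_j = 1/96 for every state j, so by Kac's formula E[T_2] = 1/π_2 = 96.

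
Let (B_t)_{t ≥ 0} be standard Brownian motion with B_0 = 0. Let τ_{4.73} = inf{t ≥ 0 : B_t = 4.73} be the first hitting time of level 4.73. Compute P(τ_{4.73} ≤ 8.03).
P(τ_{4.73} ≤ 8.03) = 2(1 − Φ(4.73/√8.03)) = 2(1 − Φ(1.6692)) ≈ 0.0951

By the reflection principle for standard BM, P(τ_b ≤ t) = 2 · P(B_t ≥ b). Since B_t ~ N(0, t), P(B_t ≥ 4.73) = 1 − Φ(4.73/√t) = 1 − Φ(4.73/√8.03) = 1 − Φ(1.6692) ≈ 0.04754. Doubling: P(τ_{4.73} ≤ 8.03) ≈ 2 · 0.04754 = 0.09508 ≈ 0.0951.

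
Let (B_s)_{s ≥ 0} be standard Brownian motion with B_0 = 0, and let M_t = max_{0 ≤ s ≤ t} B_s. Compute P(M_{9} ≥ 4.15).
P(M_{9} ≥ 4.15) = 2·P(B_{9} ≥ 4.15) = 2(1 − Φ(4.15/√9)) ≈ 0.1666

By the reflection principle for Brownian motion, P(M_t ≥ a) = 2 · P(B_t ≥ a) for a ≥ 0. Since B_t ~ N(0, t), P(B_t ≥ 4.15) = 1 − Φ(4.15/√t) = 1 − Φ(4.15/√9) = 1 − Φ(1.3833). So
  P(M_{9} ≥ 4.15) = 2(1 − Φ(1.3833)) ≈ 0.1666.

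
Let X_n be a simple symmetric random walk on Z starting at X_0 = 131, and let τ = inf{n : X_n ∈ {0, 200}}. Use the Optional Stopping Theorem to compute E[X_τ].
E[X_τ] = 131

X_n is a martingale and τ is a bounded-mean stopping time (indeed τ is finite a.s. with bounded expectation since the walk is in a bounded region). By the OST, E[X_τ] = E[X_0] = 131. Equivalently: E[X_τ] = 200 · P(hit 200 first) + 0 · P(hit 0 first) = 200 · (131/200) = 131.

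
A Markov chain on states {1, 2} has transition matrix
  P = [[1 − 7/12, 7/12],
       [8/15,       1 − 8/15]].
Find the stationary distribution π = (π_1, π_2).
π_1 = 32/67, π_2 = 35/67

Solve πP = π with π_1 + π_2 = 1. From πP = π: π_1 · (1 − 7/12) + π_2 · 8/15 = π_1 ⇒ π_2 · 8/15 = π_1 · 7/12 ⇒ π_2/π_1 = (7/12)/(8/15) = 35/32. Together with π_1 + π_2 = 1:
  π_1 = (8/15)/(7/12 + 8/15) = (8/15)/(67/60) = 32/67,
  π_2 = (7/12)/(7/12 + 8/15) = (7/12)/(67/60) = 35/67.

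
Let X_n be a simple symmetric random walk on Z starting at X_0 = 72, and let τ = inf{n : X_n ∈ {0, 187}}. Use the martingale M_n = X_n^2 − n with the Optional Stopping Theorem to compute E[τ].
E[τ] = 8280

M_n = X_n^2 − n is a martingale (since E[X_{n+1}^2 | F_n] = X_n^2 + 1). By OST (τ has finite mean in a bounded region), E[M_τ] = E[M_0] = X_0^2 − 0 = 72^2 = 5184. Also E[M_τ] = E[X_τ^2] − E[τ]. The walk exits at 0 or 187, with P(hit 187 first) = 72/187, so E[X_τ^2] = 187^2 · 72/187 + 0 = 13464. Thus E[τ] = E[X_τ^2] − E[M_τ] = 13464 − 5184 = 8280 = 72(187 − 72) = 8280.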